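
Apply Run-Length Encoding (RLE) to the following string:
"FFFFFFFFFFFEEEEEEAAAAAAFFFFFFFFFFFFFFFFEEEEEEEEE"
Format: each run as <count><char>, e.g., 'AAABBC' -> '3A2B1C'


Scanning runs left to right:
  i=0: run of 'F' x 11 -> '11F'
  i=11: run of 'E' x 6 -> '6E'
  i=17: run of 'A' x 6 -> '6A'
  i=23: run of 'F' x 16 -> '16F'
  i=39: run of 'E' x 9 -> '9E'

RLE = 11F6E6A16F9E


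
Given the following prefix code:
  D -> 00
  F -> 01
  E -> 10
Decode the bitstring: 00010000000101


Decoding step by step:
Bits 00 -> D
Bits 01 -> F
Bits 00 -> D
Bits 00 -> D
Bits 00 -> D
Bits 01 -> F
Bits 01 -> F


Decoded message: DFDDDFF


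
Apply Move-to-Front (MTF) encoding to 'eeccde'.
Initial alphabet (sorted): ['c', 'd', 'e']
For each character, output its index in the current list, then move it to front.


MTF encoding:
'e': index 2 in ['c', 'd', 'e'] -> ['e', 'c', 'd']
'e': index 0 in ['e', 'c', 'd'] -> ['e', 'c', 'd']
'c': index 1 in ['e', 'c', 'd'] -> ['c', 'e', 'd']
'c': index 0 in ['c', 'e', 'd'] -> ['c', 'e', 'd']
'd': index 2 in ['c', 'e', 'd'] -> ['d', 'c', 'e']
'e': index 2 in ['d', 'c', 'e'] -> ['e', 'd', 'c']


Output: [2, 0, 1, 0, 2, 2]


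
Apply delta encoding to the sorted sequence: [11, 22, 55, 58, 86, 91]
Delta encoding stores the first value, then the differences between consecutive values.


First value: 11
Deltas:
  22 - 11 = 11
  55 - 22 = 33
  58 - 55 = 3
  86 - 58 = 28
  91 - 86 = 5


Delta encoded: [11, 11, 33, 3, 28, 5]


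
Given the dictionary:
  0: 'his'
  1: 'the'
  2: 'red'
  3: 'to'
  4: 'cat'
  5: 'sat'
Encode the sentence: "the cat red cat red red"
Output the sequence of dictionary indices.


Look up each word in the dictionary:
  'the' -> 1
  'cat' -> 4
  'red' -> 2
  'cat' -> 4
  'red' -> 2
  'red' -> 2

Encoded: [1, 4, 2, 4, 2, 2]


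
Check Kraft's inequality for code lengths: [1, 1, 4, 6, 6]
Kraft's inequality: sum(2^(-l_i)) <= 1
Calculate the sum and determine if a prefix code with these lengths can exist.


Sum = 2^(-1) + 2^(-1) + 2^(-4) + 2^(-6) + 2^(-6)
    = 0.5 + 0.5 + 0.0625 + 0.015625 + 0.015625
    = 70/64 = 1.09375
Since 1.09375 > 1, Kraft's inequality is NOT satisfied.
A prefix code with these lengths CANNOT exist.

Kraft sum = 1.09375. Not satisfied.


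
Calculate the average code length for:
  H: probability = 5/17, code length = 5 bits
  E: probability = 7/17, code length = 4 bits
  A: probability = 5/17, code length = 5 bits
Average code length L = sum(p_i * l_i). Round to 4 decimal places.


Weighted contributions p_i * l_i:
  H: (5/17) * 5 = 25/17
  E: (7/17) * 4 = 28/17
  A: (5/17) * 5 = 25/17
Sum = (25 + 28 + 25)/17 = 78/17

L = 78/17 = 4.5882 bits/symbol


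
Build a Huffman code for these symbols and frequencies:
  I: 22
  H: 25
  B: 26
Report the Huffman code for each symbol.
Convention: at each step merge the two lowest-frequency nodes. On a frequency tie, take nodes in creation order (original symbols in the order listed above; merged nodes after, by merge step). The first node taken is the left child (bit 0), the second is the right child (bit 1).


Huffman tree construction:
Step 1: Merge I(22) + H(25) = 47
Step 2: Merge B(26) + (I+H)(47) = 73
Read each symbol's code off the tree from the root (left child = 0, right child = 1).

Codes:
  I: 10 (length 2)
  H: 11 (length 2)
  B: 0 (length 1)
Average code length: 120/73 = 1.6438 bits/symbol


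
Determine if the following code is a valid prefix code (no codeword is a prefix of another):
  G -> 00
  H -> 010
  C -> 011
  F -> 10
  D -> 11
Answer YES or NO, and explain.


Checking each pair (does one codeword prefix another?):
  G='00' vs H='010': no prefix
  G='00' vs C='011': no prefix
  G='00' vs F='10': no prefix
  G='00' vs D='11': no prefix
  H='010' vs G='00': no prefix
  H='010' vs C='011': no prefix
  H='010' vs F='10': no prefix
  H='010' vs D='11': no prefix
  C='011' vs G='00': no prefix
  C='011' vs H='010': no prefix
  C='011' vs F='10': no prefix
  C='011' vs D='11': no prefix
  F='10' vs G='00': no prefix
  F='10' vs H='010': no prefix
  F='10' vs C='011': no prefix
  F='10' vs D='11': no prefix
  D='11' vs G='00': no prefix
  D='11' vs H='010': no prefix
  D='11' vs C='011': no prefix
  D='11' vs F='10': no prefix
No violation found over all pairs.

YES -- this is a valid prefix code. No codeword is a prefix of any other codeword.


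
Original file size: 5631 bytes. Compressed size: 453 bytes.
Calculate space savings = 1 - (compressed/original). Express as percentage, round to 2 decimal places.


ratio = compressed/original = 453/5631 = 0.080448
savings = 1 - ratio = 1 - 0.080448 = 0.919552
as a percentage: 0.919552 * 100 = 91.96%

Space savings = 1 - 453/5631 = 91.96%


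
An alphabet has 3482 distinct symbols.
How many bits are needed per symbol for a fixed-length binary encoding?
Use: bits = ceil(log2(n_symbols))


log2(3482) = 11.7657
Bracket: 2^11 = 2048 < 3482 <= 2^12 = 4096
So ceil(log2(3482)) = 12

bits = ceil(log2(3482)) = ceil(11.7657) = 12 bits


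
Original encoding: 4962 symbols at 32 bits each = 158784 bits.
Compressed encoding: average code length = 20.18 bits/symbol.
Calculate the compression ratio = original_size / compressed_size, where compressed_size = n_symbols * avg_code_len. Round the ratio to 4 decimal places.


original_size = n_symbols * orig_bits = 4962 * 32 = 158784 bits
compressed_size = n_symbols * avg_code_len = 4962 * 20.18 = 100133.16 bits
ratio = original_size / compressed_size = 158784 / 100133.16 = 1.5857

Compression ratio = 1.5857


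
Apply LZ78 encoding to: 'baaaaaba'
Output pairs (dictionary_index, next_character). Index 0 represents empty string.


LZ78 encoding steps:
Dictionary: {0: ''}
Step 1: w='' (idx 0), next='b' -> output (0, 'b'), add 'b' as idx 1
Step 2: w='' (idx 0), next='a' -> output (0, 'a'), add 'a' as idx 2
Step 3: w='a' (idx 2), next='a' -> output (2, 'a'), add 'aa' as idx 3
Step 4: w='aa' (idx 3), next='b' -> output (3, 'b'), add 'aab' as idx 4
Step 5: w='a' (idx 2), end of input -> output (2, '')


Encoded: [(0, 'b'), (0, 'a'), (2, 'a'), (3, 'b'), (2, '')]


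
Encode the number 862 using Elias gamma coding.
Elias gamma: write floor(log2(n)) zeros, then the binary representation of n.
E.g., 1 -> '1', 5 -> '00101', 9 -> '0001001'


num_bits = floor(log2(862)) + 1 = 10
leading_zeros = num_bits - 1 = 9
binary(862) = 1101011110

Elias gamma(862) = '000000000' + '1101011110' = 0000000001101011110 (19 bits)


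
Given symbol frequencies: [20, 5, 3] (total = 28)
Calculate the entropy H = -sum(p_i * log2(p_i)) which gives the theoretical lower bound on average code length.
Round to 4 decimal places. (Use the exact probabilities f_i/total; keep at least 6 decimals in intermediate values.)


Per-symbol terms -p_i * log2(p_i) with p_i = f_i/28:
  p = 20/28 = 0.714286: log2(p) = -0.485427, -p*log2(p) = 0.346733
  p = 5/28 = 0.178571: log2(p) = -2.485427, -p*log2(p) = 0.443826
  p = 3/28 = 0.107143: log2(p) = -3.222392, -p*log2(p) = 0.345256
H = 0.346733 + 0.443826 + 0.345256 = 1.135815

H = 1.1358 bits/symbol


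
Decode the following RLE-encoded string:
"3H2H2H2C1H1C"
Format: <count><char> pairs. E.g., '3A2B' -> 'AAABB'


Expanding each <count><char> pair:
  3H -> 'HHH'
  2H -> 'HH'
  2H -> 'HH'
  2C -> 'CC'
  1H -> 'H'
  1C -> 'C'

Decoded = HHHHHHHCCHC


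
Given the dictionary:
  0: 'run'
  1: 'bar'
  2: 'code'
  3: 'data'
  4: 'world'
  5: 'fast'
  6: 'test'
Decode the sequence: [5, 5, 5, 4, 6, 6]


Look up each index in the dictionary:
  5 -> 'fast'
  5 -> 'fast'
  5 -> 'fast'
  4 -> 'world'
  6 -> 'test'
  6 -> 'test'

Decoded: "fast fast fast world test test"


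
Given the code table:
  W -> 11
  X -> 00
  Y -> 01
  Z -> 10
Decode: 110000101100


Decoding:
11 -> W
00 -> X
00 -> X
10 -> Z
11 -> W
00 -> X


Result: WXXZWX


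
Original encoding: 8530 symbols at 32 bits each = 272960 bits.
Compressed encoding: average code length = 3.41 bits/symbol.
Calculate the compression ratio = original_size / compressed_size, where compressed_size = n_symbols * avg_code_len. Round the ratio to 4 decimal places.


original_size = n_symbols * orig_bits = 8530 * 32 = 272960 bits
compressed_size = n_symbols * avg_code_len = 8530 * 3.41 = 29087.3 bits
ratio = original_size / compressed_size = 272960 / 29087.3 = 9.3842

Compression ratio = 9.3842


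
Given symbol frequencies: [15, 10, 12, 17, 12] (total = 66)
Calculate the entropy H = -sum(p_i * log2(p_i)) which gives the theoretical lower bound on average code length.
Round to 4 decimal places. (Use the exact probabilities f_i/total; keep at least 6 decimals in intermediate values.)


Per-symbol terms -p_i * log2(p_i) with p_i = f_i/66:
  p = 15/66 = 0.227273: log2(p) = -2.137504, -p*log2(p) = 0.485796
  p = 10/66 = 0.151515: log2(p) = -2.722466, -p*log2(p) = 0.412495
  p = 12/66 = 0.181818: log2(p) = -2.459432, -p*log2(p) = 0.447169
  p = 17/66 = 0.257576: log2(p) = -1.956931, -p*log2(p) = 0.504058
  p = 12/66 = 0.181818: log2(p) = -2.459432, -p*log2(p) = 0.447169
H = 0.485796 + 0.412495 + 0.447169 + 0.504058 + 0.447169 = 2.296687

H = 2.2967 bits/symbol


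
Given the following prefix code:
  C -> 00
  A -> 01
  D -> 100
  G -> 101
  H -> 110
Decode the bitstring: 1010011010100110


Decoding step by step:
Bits 101 -> G
Bits 00 -> C
Bits 110 -> H
Bits 101 -> G
Bits 00 -> C
Bits 110 -> H


Decoded message: GCHGCH


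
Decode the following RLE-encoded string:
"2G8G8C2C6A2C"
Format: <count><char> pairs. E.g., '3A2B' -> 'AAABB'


Expanding each <count><char> pair:
  2G -> 'GG'
  8G -> 'GGGGGGGG'
  8C -> 'CCCCCCCC'
  2C -> 'CC'
  6A -> 'AAAAAA'
  2C -> 'CC'

Decoded = GGGGGGGGGGCCCCCCCCCCAAAAAACC


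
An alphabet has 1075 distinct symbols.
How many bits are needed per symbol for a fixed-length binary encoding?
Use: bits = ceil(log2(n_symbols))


log2(1075) = 10.0701
Bracket: 2^10 = 1024 < 1075 <= 2^11 = 2048
So ceil(log2(1075)) = 11

bits = ceil(log2(1075)) = ceil(10.0701) = 11 bits


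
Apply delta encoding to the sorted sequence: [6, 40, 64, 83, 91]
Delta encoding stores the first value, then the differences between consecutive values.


First value: 6
Deltas:
  40 - 6 = 34
  64 - 40 = 24
  83 - 64 = 19
  91 - 83 = 8


Delta encoded: [6, 34, 24, 19, 8]


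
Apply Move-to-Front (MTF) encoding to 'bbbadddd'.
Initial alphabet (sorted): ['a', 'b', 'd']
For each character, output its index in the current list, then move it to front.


MTF encoding:
'b': index 1 in ['a', 'b', 'd'] -> ['b', 'a', 'd']
'b': index 0 in ['b', 'a', 'd'] -> ['b', 'a', 'd']
'b': index 0 in ['b', 'a', 'd'] -> ['b', 'a', 'd']
'a': index 1 in ['b', 'a', 'd'] -> ['a', 'b', 'd']
'd': index 2 in ['a', 'b', 'd'] -> ['d', 'a', 'b']
'd': index 0 in ['d', 'a', 'b'] -> ['d', 'a', 'b']
'd': index 0 in ['d', 'a', 'b'] -> ['d', 'a', 'b']
'd': index 0 in ['d', 'a', 'b'] -> ['d', 'a', 'b']


Output: [1, 0, 0, 1, 2, 0, 0, 0]


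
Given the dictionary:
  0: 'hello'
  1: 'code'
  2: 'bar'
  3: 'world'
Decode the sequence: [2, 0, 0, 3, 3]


Look up each index in the dictionary:
  2 -> 'bar'
  0 -> 'hello'
  0 -> 'hello'
  3 -> 'world'
  3 -> 'world'

Decoded: "bar hello hello world world"


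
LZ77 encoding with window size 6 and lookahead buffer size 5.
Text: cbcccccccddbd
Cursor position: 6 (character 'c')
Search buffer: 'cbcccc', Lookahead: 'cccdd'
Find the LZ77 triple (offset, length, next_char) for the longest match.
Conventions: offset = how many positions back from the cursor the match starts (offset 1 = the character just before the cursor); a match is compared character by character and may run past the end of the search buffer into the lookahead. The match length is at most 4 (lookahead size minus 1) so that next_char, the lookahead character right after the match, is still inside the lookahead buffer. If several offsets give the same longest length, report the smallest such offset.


Try each offset into the search buffer:
  offset=1 (pos 5, char 'c'): match length 3
  offset=2 (pos 4, char 'c'): match length 3
  offset=3 (pos 3, char 'c'): match length 3
  offset=4 (pos 2, char 'c'): match length 3
  offset=5 (pos 1, char 'b'): match length 0
  offset=6 (pos 0, char 'c'): match length 1
Longest match has length 3, found at offsets 1, 2, 3, 4; take the smallest, offset 1.
next_char = character at position 6 + 3 = 9 -> 'd'

Best match: offset=1, length=3 (matching 'ccc' starting at position 5)
LZ77 triple: (1, 3, 'd')


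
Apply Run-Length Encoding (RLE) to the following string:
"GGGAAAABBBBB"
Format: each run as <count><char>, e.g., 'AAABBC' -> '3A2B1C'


Scanning runs left to right:
  i=0: run of 'G' x 3 -> '3G'
  i=3: run of 'A' x 4 -> '4A'
  i=7: run of 'B' x 5 -> '5B'

RLE = 3G4A5B


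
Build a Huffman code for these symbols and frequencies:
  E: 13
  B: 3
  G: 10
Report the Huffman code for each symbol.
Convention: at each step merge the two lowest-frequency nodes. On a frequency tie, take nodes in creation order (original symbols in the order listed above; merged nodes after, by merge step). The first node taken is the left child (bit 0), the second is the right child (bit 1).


Huffman tree construction:
Step 1: Merge B(3) + G(10) = 13
Step 2: Merge E(13) + (B+G)(13) = 26
Read each symbol's code off the tree from the root (left child = 0, right child = 1).

Codes:
  E: 0 (length 1)
  B: 10 (length 2)
  G: 11 (length 2)
Average code length: 39/26 = 1.5000 bits/symbol


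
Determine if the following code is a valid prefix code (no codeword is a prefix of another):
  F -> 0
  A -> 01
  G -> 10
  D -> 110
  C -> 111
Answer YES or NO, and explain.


Checking each pair (does one codeword prefix another?):
  F='0' vs A='01': prefix -- VIOLATION

NO -- this is NOT a valid prefix code. F (0) is a prefix of A (01).


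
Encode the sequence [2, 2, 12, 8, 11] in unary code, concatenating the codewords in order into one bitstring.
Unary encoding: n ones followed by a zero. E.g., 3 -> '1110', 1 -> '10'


Encode each number as n ones followed by a terminating 0:
  2 -> 110 (3 bits)
  2 -> 110 (3 bits)
  12 -> 1111111111110 (13 bits)
  8 -> 111111110 (9 bits)
  11 -> 111111111110 (12 bits)
Total length = 3 + 3 + 13 + 9 + 12 = 40 bits.

Unary([2, 2, 12, 8, 11]) = 1101101111111111110111111110111111111110 (40 bits)


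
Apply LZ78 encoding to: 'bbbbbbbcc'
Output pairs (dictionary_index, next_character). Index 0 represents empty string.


LZ78 encoding steps:
Dictionary: {0: ''}
Step 1: w='' (idx 0), next='b' -> output (0, 'b'), add 'b' as idx 1
Step 2: w='b' (idx 1), next='b' -> output (1, 'b'), add 'bb' as idx 2
Step 3: w='bb' (idx 2), next='b' -> output (2, 'b'), add 'bbb' as idx 3
Step 4: w='b' (idx 1), next='c' -> output (1, 'c'), add 'bc' as idx 4
Step 5: w='' (idx 0), next='c' -> output (0, 'c'), add 'c' as idx 5


Encoded: [(0, 'b'), (1, 'b'), (2, 'b'), (1, 'c'), (0, 'c')]


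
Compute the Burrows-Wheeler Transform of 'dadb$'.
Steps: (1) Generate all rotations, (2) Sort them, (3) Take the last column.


Rotations (sorted):
  0: $dadb -> last char: b
  1: adb$d -> last char: d
  2: b$dad -> last char: d
  3: dadb$ -> last char: $
  4: db$da -> last char: a


BWT = bdd$a


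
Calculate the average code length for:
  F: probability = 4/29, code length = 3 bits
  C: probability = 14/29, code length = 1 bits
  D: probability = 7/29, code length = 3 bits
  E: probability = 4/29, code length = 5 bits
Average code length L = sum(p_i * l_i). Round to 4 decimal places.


Weighted contributions p_i * l_i:
  F: (4/29) * 3 = 12/29
  C: (14/29) * 1 = 14/29
  D: (7/29) * 3 = 21/29
  E: (4/29) * 5 = 20/29
Sum = (12 + 14 + 21 + 20)/29 = 67/29

L = 67/29 = 2.3103 bits/symbol


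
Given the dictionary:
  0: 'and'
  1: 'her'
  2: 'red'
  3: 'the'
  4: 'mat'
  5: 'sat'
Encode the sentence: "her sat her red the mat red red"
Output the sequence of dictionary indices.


Look up each word in the dictionary:
  'her' -> 1
  'sat' -> 5
  'her' -> 1
  'red' -> 2
  'the' -> 3
  'mat' -> 4
  'red' -> 2
  'red' -> 2

Encoded: [1, 5, 1, 2, 3, 4, 2, 2]


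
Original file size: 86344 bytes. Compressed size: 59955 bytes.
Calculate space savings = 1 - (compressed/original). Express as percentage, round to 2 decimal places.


ratio = compressed/original = 59955/86344 = 0.694374
savings = 1 - ratio = 1 - 0.694374 = 0.305626
as a percentage: 0.305626 * 100 = 30.56%

Space savings = 1 - 59955/86344 = 30.56%


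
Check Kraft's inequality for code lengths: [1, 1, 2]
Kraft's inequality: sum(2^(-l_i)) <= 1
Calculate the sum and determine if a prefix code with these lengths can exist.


Sum = 2^(-1) + 2^(-1) + 2^(-2)
    = 0.5 + 0.5 + 0.25
    = 5/4 = 1.25
Since 1.25 > 1, Kraft's inequality is NOT satisfied.
A prefix code with these lengths CANNOT exist.

Kraft sum = 1.25. Not satisfied.


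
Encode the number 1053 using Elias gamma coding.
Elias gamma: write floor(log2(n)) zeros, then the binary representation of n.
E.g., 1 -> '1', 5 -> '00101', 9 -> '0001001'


num_bits = floor(log2(1053)) + 1 = 11
leading_zeros = num_bits - 1 = 10
binary(1053) = 10000011101

Elias gamma(1053) = '0000000000' + '10000011101' = 000000000010000011101 (21 bits)


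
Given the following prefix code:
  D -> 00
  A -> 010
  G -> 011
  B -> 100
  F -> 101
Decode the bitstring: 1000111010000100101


Decoding step by step:
Bits 100 -> B
Bits 011 -> G
Bits 101 -> F
Bits 00 -> D
Bits 00 -> D
Bits 100 -> B
Bits 101 -> F


Decoded message: BGFDDBF


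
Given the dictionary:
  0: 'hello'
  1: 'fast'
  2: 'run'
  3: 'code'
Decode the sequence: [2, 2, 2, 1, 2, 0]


Look up each index in the dictionary:
  2 -> 'run'
  2 -> 'run'
  2 -> 'run'
  1 -> 'fast'
  2 -> 'run'
  0 -> 'hello'

Decoded: "run run run fast run hello"


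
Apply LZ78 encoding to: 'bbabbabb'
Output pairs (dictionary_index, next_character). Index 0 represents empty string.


LZ78 encoding steps:
Dictionary: {0: ''}
Step 1: w='' (idx 0), next='b' -> output (0, 'b'), add 'b' as idx 1
Step 2: w='b' (idx 1), next='a' -> output (1, 'a'), add 'ba' as idx 2
Step 3: w='b' (idx 1), next='b' -> output (1, 'b'), add 'bb' as idx 3
Step 4: w='' (idx 0), next='a' -> output (0, 'a'), add 'a' as idx 4
Step 5: w='bb' (idx 3), end of input -> output (3, '')


Encoded: [(0, 'b'), (1, 'a'), (1, 'b'), (0, 'a'), (3, '')]


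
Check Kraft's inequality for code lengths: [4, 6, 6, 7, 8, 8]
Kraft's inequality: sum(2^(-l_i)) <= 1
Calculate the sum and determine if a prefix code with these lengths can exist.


Sum = 2^(-4) + 2^(-6) + 2^(-6) + 2^(-7) + 2^(-8) + 2^(-8)
    = 0.0625 + 0.015625 + 0.015625 + 0.0078125 + 0.00390625 + 0.00390625
    = 28/256 = 0.109375
Since 0.109375 <= 1, Kraft's inequality IS satisfied.
A prefix code with these lengths CAN exist.

Kraft sum = 0.109375. Satisfied.


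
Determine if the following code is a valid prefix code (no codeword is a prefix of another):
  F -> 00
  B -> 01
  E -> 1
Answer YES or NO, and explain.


Checking each pair (does one codeword prefix another?):
  F='00' vs B='01': no prefix
  F='00' vs E='1': no prefix
  B='01' vs F='00': no prefix
  B='01' vs E='1': no prefix
  E='1' vs F='00': no prefix
  E='1' vs B='01': no prefix
No violation found over all pairs.

YES -- this is a valid prefix code. No codeword is a prefix of any other codeword.


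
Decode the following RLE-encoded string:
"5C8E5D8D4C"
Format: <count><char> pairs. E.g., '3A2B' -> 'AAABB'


Expanding each <count><char> pair:
  5C -> 'CCCCC'
  8E -> 'EEEEEEEE'
  5D -> 'DDDDD'
  8D -> 'DDDDDDDD'
  4C -> 'CCCC'

Decoded = CCCCCEEEEEEEEDDDDDDDDDDDDDCCCC


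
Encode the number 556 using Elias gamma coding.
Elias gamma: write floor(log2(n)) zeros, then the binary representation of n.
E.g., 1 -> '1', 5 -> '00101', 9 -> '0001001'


num_bits = floor(log2(556)) + 1 = 10
leading_zeros = num_bits - 1 = 9
binary(556) = 1000101100

Elias gamma(556) = '000000000' + '1000101100' = 0000000001000101100 (19 bits)


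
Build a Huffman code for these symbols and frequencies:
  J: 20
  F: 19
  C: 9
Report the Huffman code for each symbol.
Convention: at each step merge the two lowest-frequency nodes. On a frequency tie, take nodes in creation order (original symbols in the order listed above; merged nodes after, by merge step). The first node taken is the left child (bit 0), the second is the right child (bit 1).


Huffman tree construction:
Step 1: Merge C(9) + F(19) = 28
Step 2: Merge J(20) + (C+F)(28) = 48
Read each symbol's code off the tree from the root (left child = 0, right child = 1).

Codes:
  J: 0 (length 1)
  F: 11 (length 2)
  C: 10 (length 2)
Average code length: 76/48 = 1.5833 bits/symbol


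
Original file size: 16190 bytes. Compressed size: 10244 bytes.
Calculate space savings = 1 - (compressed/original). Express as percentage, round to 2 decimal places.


ratio = compressed/original = 10244/16190 = 0.632736
savings = 1 - ratio = 1 - 0.632736 = 0.367264
as a percentage: 0.367264 * 100 = 36.73%

Space savings = 1 - 10244/16190 = 36.73%


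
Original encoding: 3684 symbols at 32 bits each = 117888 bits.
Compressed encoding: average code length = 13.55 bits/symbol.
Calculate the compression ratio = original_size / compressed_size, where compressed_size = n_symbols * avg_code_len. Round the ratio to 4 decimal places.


original_size = n_symbols * orig_bits = 3684 * 32 = 117888 bits
compressed_size = n_symbols * avg_code_len = 3684 * 13.55 = 49918.2 bits
ratio = original_size / compressed_size = 117888 / 49918.2 = 2.3616

Compression ratio = 2.3616


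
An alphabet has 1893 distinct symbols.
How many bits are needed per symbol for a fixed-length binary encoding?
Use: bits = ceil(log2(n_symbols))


log2(1893) = 10.8865
Bracket: 2^10 = 1024 < 1893 <= 2^11 = 2048
So ceil(log2(1893)) = 11

bits = ceil(log2(1893)) = ceil(10.8865) = 11 bits


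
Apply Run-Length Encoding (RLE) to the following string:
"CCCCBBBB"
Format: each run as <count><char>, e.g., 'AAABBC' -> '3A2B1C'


Scanning runs left to right:
  i=0: run of 'C' x 4 -> '4C'
  i=4: run of 'B' x 4 -> '4B'

RLE = 4C4B


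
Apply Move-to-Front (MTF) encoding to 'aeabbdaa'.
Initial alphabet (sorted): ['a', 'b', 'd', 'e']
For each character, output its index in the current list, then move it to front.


MTF encoding:
'a': index 0 in ['a', 'b', 'd', 'e'] -> ['a', 'b', 'd', 'e']
'e': index 3 in ['a', 'b', 'd', 'e'] -> ['e', 'a', 'b', 'd']
'a': index 1 in ['e', 'a', 'b', 'd'] -> ['a', 'e', 'b', 'd']
'b': index 2 in ['a', 'e', 'b', 'd'] -> ['b', 'a', 'e', 'd']
'b': index 0 in ['b', 'a', 'e', 'd'] -> ['b', 'a', 'e', 'd']
'd': index 3 in ['b', 'a', 'e', 'd'] -> ['d', 'b', 'a', 'e']
'a': index 2 in ['d', 'b', 'a', 'e'] -> ['a', 'd', 'b', 'e']
'a': index 0 in ['a', 'd', 'b', 'e'] -> ['a', 'd', 'b', 'e']


Output: [0, 3, 1, 2, 0, 3, 2, 0]


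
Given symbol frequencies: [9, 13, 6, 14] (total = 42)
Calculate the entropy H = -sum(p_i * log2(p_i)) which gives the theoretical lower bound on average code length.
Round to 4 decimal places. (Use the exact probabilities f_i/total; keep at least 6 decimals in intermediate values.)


Per-symbol terms -p_i * log2(p_i) with p_i = f_i/42:
  p = 9/42 = 0.214286: log2(p) = -2.222392, -p*log2(p) = 0.476227
  p = 13/42 = 0.309524: log2(p) = -1.691878, -p*log2(p) = 0.523676
  p = 6/42 = 0.142857: log2(p) = -2.807355, -p*log2(p) = 0.401051
  p = 14/42 = 0.333333: log2(p) = -1.584963, -p*log2(p) = 0.528321
H = 0.476227 + 0.523676 + 0.401051 + 0.528321 = 1.929275

H = 1.9293 bits/symbol


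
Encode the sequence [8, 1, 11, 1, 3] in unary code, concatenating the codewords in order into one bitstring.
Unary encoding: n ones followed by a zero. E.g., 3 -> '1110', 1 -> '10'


Encode each number as n ones followed by a terminating 0:
  8 -> 111111110 (9 bits)
  1 -> 10 (2 bits)
  11 -> 111111111110 (12 bits)
  1 -> 10 (2 bits)
  3 -> 1110 (4 bits)
Total length = 9 + 2 + 12 + 2 + 4 = 29 bits.

Unary([8, 1, 11, 1, 3]) = 11111111010111111111110101110 (29 bits)


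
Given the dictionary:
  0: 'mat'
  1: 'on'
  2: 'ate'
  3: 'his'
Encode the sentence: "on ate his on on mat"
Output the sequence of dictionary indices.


Look up each word in the dictionary:
  'on' -> 1
  'ate' -> 2
  'his' -> 3
  'on' -> 1
  'on' -> 1
  'mat' -> 0

Encoded: [1, 2, 3, 1, 1, 0]


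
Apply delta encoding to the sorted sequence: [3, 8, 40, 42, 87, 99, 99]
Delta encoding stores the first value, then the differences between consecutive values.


First value: 3
Deltas:
  8 - 3 = 5
  40 - 8 = 32
  42 - 40 = 2
  87 - 42 = 45
  99 - 87 = 12
  99 - 99 = 0


Delta encoded: [3, 5, 32, 2, 45, 12, 0]


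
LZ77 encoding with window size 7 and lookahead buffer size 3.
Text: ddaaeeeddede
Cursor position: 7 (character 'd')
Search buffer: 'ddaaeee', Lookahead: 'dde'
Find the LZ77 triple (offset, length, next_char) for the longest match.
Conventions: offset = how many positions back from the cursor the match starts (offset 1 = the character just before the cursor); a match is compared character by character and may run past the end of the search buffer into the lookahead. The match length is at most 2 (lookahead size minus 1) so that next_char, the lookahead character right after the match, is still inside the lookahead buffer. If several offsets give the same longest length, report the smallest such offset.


Try each offset into the search buffer:
  offset=1 (pos 6, char 'e'): match length 0
  offset=2 (pos 5, char 'e'): match length 0
  offset=3 (pos 4, char 'e'): match length 0
  offset=4 (pos 3, char 'a'): match length 0
  offset=5 (pos 2, char 'a'): match length 0
  offset=6 (pos 1, char 'd'): match length 1
  offset=7 (pos 0, char 'd'): match length 2
Longest match has length 2 at offset 7.
next_char = character at position 7 + 2 = 9 -> 'e'

Best match: offset=7, length=2 (matching 'dd' starting at position 0)
LZ77 triple: (7, 2, 'e')


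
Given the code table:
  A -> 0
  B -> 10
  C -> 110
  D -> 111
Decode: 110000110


Decoding:
110 -> C
0 -> A
0 -> A
0 -> A
110 -> C


Result: CAAAC


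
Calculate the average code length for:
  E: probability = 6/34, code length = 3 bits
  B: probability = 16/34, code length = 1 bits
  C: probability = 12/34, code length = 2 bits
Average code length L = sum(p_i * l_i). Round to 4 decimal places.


Weighted contributions p_i * l_i:
  E: (6/34) * 3 = 18/34
  B: (16/34) * 1 = 16/34
  C: (12/34) * 2 = 24/34
Sum = (18 + 16 + 24)/34 = 58/34

L = 58/34 = 1.7059 bits/symbol


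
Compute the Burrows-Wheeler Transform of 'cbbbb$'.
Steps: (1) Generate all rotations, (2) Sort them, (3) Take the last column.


Rotations (sorted):
  0: $cbbbb -> last char: b
  1: b$cbbb -> last char: b
  2: bb$cbb -> last char: b
  3: bbb$cb -> last char: b
  4: bbbb$c -> last char: c
  5: cbbbb$ -> last char: $


BWT = bbbbc$


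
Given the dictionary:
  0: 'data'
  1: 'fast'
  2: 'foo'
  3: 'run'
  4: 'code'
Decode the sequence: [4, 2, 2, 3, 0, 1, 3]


Look up each index in the dictionary:
  4 -> 'code'
  2 -> 'foo'
  2 -> 'foo'
  3 -> 'run'
  0 -> 'data'
  1 -> 'fast'
  3 -> 'run'

Decoded: "code foo foo run data fast run"


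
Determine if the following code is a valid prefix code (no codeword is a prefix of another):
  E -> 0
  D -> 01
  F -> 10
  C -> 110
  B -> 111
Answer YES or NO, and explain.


Checking each pair (does one codeword prefix another?):
  E='0' vs D='01': prefix -- VIOLATION

NO -- this is NOT a valid prefix code. E (0) is a prefix of D (01).


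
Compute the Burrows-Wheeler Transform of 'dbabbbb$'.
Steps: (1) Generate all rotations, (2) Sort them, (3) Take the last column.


Rotations (sorted):
  0: $dbabbbb -> last char: b
  1: abbbb$db -> last char: b
  2: b$dbabbb -> last char: b
  3: babbbb$d -> last char: d
  4: bb$dbabb -> last char: b
  5: bbb$dbab -> last char: b
  6: bbbb$dba -> last char: a
  7: dbabbbb$ -> last char: $


BWT = bbbdbba$


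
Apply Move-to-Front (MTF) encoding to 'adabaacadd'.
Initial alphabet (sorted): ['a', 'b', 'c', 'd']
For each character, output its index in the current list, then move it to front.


MTF encoding:
'a': index 0 in ['a', 'b', 'c', 'd'] -> ['a', 'b', 'c', 'd']
'd': index 3 in ['a', 'b', 'c', 'd'] -> ['d', 'a', 'b', 'c']
'a': index 1 in ['d', 'a', 'b', 'c'] -> ['a', 'd', 'b', 'c']
'b': index 2 in ['a', 'd', 'b', 'c'] -> ['b', 'a', 'd', 'c']
'a': index 1 in ['b', 'a', 'd', 'c'] -> ['a', 'b', 'd', 'c']
'a': index 0 in ['a', 'b', 'd', 'c'] -> ['a', 'b', 'd', 'c']
'c': index 3 in ['a', 'b', 'd', 'c'] -> ['c', 'a', 'b', 'd']
'a': index 1 in ['c', 'a', 'b', 'd'] -> ['a', 'c', 'b', 'd']
'd': index 3 in ['a', 'c', 'b', 'd'] -> ['d', 'a', 'c', 'b']
'd': index 0 in ['d', 'a', 'c', 'b'] -> ['d', 'a', 'c', 'b']


Output: [0, 3, 1, 2, 1, 0, 3, 1, 3, 0]


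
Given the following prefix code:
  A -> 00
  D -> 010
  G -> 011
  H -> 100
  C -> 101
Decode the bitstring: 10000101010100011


Decoding step by step:
Bits 100 -> H
Bits 00 -> A
Bits 101 -> C
Bits 010 -> D
Bits 100 -> H
Bits 011 -> G


Decoded message: HACDHG


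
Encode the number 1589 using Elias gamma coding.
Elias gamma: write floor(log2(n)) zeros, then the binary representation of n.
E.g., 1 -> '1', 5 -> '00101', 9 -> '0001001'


num_bits = floor(log2(1589)) + 1 = 11
leading_zeros = num_bits - 1 = 10
binary(1589) = 11000110101

Elias gamma(1589) = '0000000000' + '11000110101' = 000000000011000110101 (21 bits)


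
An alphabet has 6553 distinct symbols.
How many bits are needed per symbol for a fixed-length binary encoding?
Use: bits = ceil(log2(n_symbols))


log2(6553) = 12.6779
Bracket: 2^12 = 4096 < 6553 <= 2^13 = 8192
So ceil(log2(6553)) = 13

bits = ceil(log2(6553)) = ceil(12.6779) = 13 bits


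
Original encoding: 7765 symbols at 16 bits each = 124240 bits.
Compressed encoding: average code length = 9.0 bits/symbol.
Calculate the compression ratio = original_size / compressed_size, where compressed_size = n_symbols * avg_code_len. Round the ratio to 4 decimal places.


original_size = n_symbols * orig_bits = 7765 * 16 = 124240 bits
compressed_size = n_symbols * avg_code_len = 7765 * 9.0 = 69885.0 bits
ratio = original_size / compressed_size = 124240 / 69885.0 = 1.7778

Compression ratio = 1.7778


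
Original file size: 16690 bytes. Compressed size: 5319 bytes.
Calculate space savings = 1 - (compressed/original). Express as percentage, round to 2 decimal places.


ratio = compressed/original = 5319/16690 = 0.318694
savings = 1 - ratio = 1 - 0.318694 = 0.681306
as a percentage: 0.681306 * 100 = 68.13%

Space savings = 1 - 5319/16690 = 68.13%


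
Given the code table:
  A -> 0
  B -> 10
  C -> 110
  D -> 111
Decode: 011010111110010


Decoding:
0 -> A
110 -> C
10 -> B
111 -> D
110 -> C
0 -> A
10 -> B


Result: ACBDCAB


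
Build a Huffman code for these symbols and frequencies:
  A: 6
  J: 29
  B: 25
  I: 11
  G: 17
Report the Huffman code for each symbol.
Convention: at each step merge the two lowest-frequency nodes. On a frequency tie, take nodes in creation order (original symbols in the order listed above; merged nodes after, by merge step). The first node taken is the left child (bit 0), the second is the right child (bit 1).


Huffman tree construction:
Step 1: Merge A(6) + I(11) = 17
Step 2: Merge G(17) + (A+I)(17) = 34
Step 3: Merge B(25) + J(29) = 54
Step 4: Merge (G+(A+I))(34) + (B+J)(54) = 88
Read each symbol's code off the tree from the root (left child = 0, right child = 1).

Codes:
  A: 010 (length 3)
  J: 11 (length 2)
  B: 10 (length 2)
  I: 011 (length 3)
  G: 00 (length 2)
Average code length: 193/88 = 2.1932 bits/symbol


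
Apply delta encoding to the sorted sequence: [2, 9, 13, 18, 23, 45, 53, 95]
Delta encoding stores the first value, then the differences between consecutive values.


First value: 2
Deltas:
  9 - 2 = 7
  13 - 9 = 4
  18 - 13 = 5
  23 - 18 = 5
  45 - 23 = 22
  53 - 45 = 8
  95 - 53 = 42


Delta encoded: [2, 7, 4, 5, 5, 22, 8, 42]


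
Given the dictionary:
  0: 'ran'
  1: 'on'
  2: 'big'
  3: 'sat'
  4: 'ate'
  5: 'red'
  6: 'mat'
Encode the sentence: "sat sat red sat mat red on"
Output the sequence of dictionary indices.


Look up each word in the dictionary:
  'sat' -> 3
  'sat' -> 3
  'red' -> 5
  'sat' -> 3
  'mat' -> 6
  'red' -> 5
  'on' -> 1

Encoded: [3, 3, 5, 3, 6, 5, 1]


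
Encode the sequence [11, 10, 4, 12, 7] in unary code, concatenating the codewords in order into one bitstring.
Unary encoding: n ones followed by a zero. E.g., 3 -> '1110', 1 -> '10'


Encode each number as n ones followed by a terminating 0:
  11 -> 111111111110 (12 bits)
  10 -> 11111111110 (11 bits)
  4 -> 11110 (5 bits)
  12 -> 1111111111110 (13 bits)
  7 -> 11111110 (8 bits)
Total length = 12 + 11 + 5 + 13 + 8 = 49 bits.

Unary([11, 10, 4, 12, 7]) = 1111111111101111111111011110111111111111011111110 (49 bits)


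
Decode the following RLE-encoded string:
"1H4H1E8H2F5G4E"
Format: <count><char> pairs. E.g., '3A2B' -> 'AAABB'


Expanding each <count><char> pair:
  1H -> 'H'
  4H -> 'HHHH'
  1E -> 'E'
  8H -> 'HHHHHHHH'
  2F -> 'FF'
  5G -> 'GGGGG'
  4E -> 'EEEE'

Decoded = HHHHHEHHHHHHHHFFGGGGGEEEE


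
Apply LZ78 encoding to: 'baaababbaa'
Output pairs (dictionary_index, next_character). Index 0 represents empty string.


LZ78 encoding steps:
Dictionary: {0: ''}
Step 1: w='' (idx 0), next='b' -> output (0, 'b'), add 'b' as idx 1
Step 2: w='' (idx 0), next='a' -> output (0, 'a'), add 'a' as idx 2
Step 3: w='a' (idx 2), next='a' -> output (2, 'a'), add 'aa' as idx 3
Step 4: w='b' (idx 1), next='a' -> output (1, 'a'), add 'ba' as idx 4
Step 5: w='b' (idx 1), next='b' -> output (1, 'b'), add 'bb' as idx 5
Step 6: w='aa' (idx 3), end of input -> output (3, '')


Encoded: [(0, 'b'), (0, 'a'), (2, 'a'), (1, 'a'), (1, 'b'), (3, '')]


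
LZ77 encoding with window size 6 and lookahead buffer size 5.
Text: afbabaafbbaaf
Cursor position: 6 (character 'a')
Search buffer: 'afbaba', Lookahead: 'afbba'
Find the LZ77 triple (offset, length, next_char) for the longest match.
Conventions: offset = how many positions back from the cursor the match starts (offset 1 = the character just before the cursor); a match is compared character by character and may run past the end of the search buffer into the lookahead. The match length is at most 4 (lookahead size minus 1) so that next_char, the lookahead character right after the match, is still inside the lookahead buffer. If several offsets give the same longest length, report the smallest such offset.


Try each offset into the search buffer:
  offset=1 (pos 5, char 'a'): match length 1
  offset=2 (pos 4, char 'b'): match length 0
  offset=3 (pos 3, char 'a'): match length 1
  offset=4 (pos 2, char 'b'): match length 0
  offset=5 (pos 1, char 'f'): match length 0
  offset=6 (pos 0, char 'a'): match length 3
Longest match has length 3 at offset 6.
next_char = character at position 6 + 3 = 9 -> 'b'

Best match: offset=6, length=3 (matching 'afb' starting at position 0)
LZ77 triple: (6, 3, 'b')


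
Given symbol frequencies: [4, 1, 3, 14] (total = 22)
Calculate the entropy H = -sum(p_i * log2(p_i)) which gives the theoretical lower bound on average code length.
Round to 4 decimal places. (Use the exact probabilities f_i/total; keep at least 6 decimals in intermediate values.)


Per-symbol terms -p_i * log2(p_i) with p_i = f_i/22:
  p = 4/22 = 0.181818: log2(p) = -2.459432, -p*log2(p) = 0.447169
  p = 1/22 = 0.045455: log2(p) = -4.459432, -p*log2(p) = 0.202701
  p = 3/22 = 0.136364: log2(p) = -2.874469, -p*log2(p) = 0.391973
  p = 14/22 = 0.636364: log2(p) = -0.652077, -p*log2(p) = 0.414958
H = 0.447169 + 0.202701 + 0.391973 + 0.414958 = 1.456801

H = 1.4568 bits/symbol


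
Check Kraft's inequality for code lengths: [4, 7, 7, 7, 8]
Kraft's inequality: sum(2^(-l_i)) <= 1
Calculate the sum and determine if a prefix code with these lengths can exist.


Sum = 2^(-4) + 2^(-7) + 2^(-7) + 2^(-7) + 2^(-8)
    = 0.0625 + 0.0078125 + 0.0078125 + 0.0078125 + 0.00390625
    = 23/256 = 0.08984375
Since 0.08984375 <= 1, Kraft's inequality IS satisfied.
A prefix code with these lengths CAN exist.

Kraft sum = 0.08984375. Satisfied.


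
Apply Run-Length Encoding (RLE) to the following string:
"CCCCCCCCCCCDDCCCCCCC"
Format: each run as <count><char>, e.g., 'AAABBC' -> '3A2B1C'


Scanning runs left to right:
  i=0: run of 'C' x 11 -> '11C'
  i=11: run of 'D' x 2 -> '2D'
  i=13: run of 'C' x 7 -> '7C'

RLE = 11C2D7C


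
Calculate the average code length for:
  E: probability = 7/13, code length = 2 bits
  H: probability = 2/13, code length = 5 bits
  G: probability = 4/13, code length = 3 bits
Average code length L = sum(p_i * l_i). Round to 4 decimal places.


Weighted contributions p_i * l_i:
  E: (7/13) * 2 = 14/13
  H: (2/13) * 5 = 10/13
  G: (4/13) * 3 = 12/13
Sum = (14 + 10 + 12)/13 = 36/13

L = 36/13 = 2.7692 bits/symbol


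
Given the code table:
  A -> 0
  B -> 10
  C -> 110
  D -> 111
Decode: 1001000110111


Decoding:
10 -> B
0 -> A
10 -> B
0 -> A
0 -> A
110 -> C
111 -> D


Result: BABAACD


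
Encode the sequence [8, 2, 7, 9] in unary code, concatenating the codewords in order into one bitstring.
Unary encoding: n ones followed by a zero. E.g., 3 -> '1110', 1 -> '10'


Encode each number as n ones followed by a terminating 0:
  8 -> 111111110 (9 bits)
  2 -> 110 (3 bits)
  7 -> 11111110 (8 bits)
  9 -> 1111111110 (10 bits)
Total length = 9 + 3 + 8 + 10 = 30 bits.

Unary([8, 2, 7, 9]) = 111111110110111111101111111110 (30 bits)


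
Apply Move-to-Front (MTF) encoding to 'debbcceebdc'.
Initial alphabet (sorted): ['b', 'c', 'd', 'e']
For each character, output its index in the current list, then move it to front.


MTF encoding:
'd': index 2 in ['b', 'c', 'd', 'e'] -> ['d', 'b', 'c', 'e']
'e': index 3 in ['d', 'b', 'c', 'e'] -> ['e', 'd', 'b', 'c']
'b': index 2 in ['e', 'd', 'b', 'c'] -> ['b', 'e', 'd', 'c']
'b': index 0 in ['b', 'e', 'd', 'c'] -> ['b', 'e', 'd', 'c']
'c': index 3 in ['b', 'e', 'd', 'c'] -> ['c', 'b', 'e', 'd']
'c': index 0 in ['c', 'b', 'e', 'd'] -> ['c', 'b', 'e', 'd']
'e': index 2 in ['c', 'b', 'e', 'd'] -> ['e', 'c', 'b', 'd']
'e': index 0 in ['e', 'c', 'b', 'd'] -> ['e', 'c', 'b', 'd']
'b': index 2 in ['e', 'c', 'b', 'd'] -> ['b', 'e', 'c', 'd']
'd': index 3 in ['b', 'e', 'c', 'd'] -> ['d', 'b', 'e', 'c']
'c': index 3 in ['d', 'b', 'e', 'c'] -> ['c', 'd', 'b', 'e']


Output: [2, 3, 2, 0, 3, 0, 2, 0, 2, 3, 3]


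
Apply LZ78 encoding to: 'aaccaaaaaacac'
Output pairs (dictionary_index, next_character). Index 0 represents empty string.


LZ78 encoding steps:
Dictionary: {0: ''}
Step 1: w='' (idx 0), next='a' -> output (0, 'a'), add 'a' as idx 1
Step 2: w='a' (idx 1), next='c' -> output (1, 'c'), add 'ac' as idx 2
Step 3: w='' (idx 0), next='c' -> output (0, 'c'), add 'c' as idx 3
Step 4: w='a' (idx 1), next='a' -> output (1, 'a'), add 'aa' as idx 4
Step 5: w='aa' (idx 4), next='a' -> output (4, 'a'), add 'aaa' as idx 5
Step 6: w='ac' (idx 2), next='a' -> output (2, 'a'), add 'aca' as idx 6
Step 7: w='c' (idx 3), end of input -> output (3, '')


Encoded: [(0, 'a'), (1, 'c'), (0, 'c'), (1, 'a'), (4, 'a'), (2, 'a'), (3, '')]


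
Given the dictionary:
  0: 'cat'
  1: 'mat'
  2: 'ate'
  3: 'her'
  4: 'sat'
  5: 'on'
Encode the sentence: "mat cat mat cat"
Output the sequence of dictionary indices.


Look up each word in the dictionary:
  'mat' -> 1
  'cat' -> 0
  'mat' -> 1
  'cat' -> 0

Encoded: [1, 0, 1, 0]


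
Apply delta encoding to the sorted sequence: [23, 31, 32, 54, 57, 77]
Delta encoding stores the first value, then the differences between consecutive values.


First value: 23
Deltas:
  31 - 23 = 8
  32 - 31 = 1
  54 - 32 = 22
  57 - 54 = 3
  77 - 57 = 20


Delta encoded: [23, 8, 1, 22, 3, 20]


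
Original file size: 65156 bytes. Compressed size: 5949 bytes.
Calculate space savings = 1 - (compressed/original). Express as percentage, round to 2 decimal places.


ratio = compressed/original = 5949/65156 = 0.091304
savings = 1 - ratio = 1 - 0.091304 = 0.908696
as a percentage: 0.908696 * 100 = 90.87%

Space savings = 1 - 5949/65156 = 90.87%


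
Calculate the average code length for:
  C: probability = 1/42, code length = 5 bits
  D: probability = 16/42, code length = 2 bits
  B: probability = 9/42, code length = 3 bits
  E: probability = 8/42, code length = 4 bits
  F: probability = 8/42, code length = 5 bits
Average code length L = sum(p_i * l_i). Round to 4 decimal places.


Weighted contributions p_i * l_i:
  C: (1/42) * 5 = 5/42
  D: (16/42) * 2 = 32/42
  B: (9/42) * 3 = 27/42
  E: (8/42) * 4 = 32/42
  F: (8/42) * 5 = 40/42
Sum = (5 + 32 + 27 + 32 + 40)/42 = 136/42

L = 136/42 = 3.2381 bits/symbol
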